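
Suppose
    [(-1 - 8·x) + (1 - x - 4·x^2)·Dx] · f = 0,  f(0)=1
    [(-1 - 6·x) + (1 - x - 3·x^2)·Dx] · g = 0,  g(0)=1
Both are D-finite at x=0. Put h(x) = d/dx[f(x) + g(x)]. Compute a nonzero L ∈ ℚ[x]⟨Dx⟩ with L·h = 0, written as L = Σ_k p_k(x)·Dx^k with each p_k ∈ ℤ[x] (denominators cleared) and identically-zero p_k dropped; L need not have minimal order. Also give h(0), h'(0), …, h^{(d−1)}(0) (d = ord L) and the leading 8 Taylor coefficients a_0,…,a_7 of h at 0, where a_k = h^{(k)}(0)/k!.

L = (-6 - 456·x - 720·x^2 - 2904·x^3 - 6834·x^4 - 15264·x^5 + 5184·x^6) + (6 + 78·x + 246·x^2 + 216·x^3 + 645·x^4 - 6690·x^5 - 8352·x^6 + 3456·x^7)·Dx + (-1 + 2·x - 15·x^2 - 54·x^3 + 328·x^4 + 315·x^5 - 1091·x^6 - 816·x^7 + 432·x^8)·Dx^2  (order 2).
h: a_k = 2, 18, 48, 192, 525, 1668, 4606, 13384, …
ICs: h(0) = 2, h′(0) = 18.

f: a_k = 1, 1, 5, 9, 29, 65, 181, 441, …
g: a_k = 1, 1, 4, 7, 19, 40, 97, 217, …
Weyl lclm of L_f,L_g ⇒ L₀ (ord ≤ 2).
h=h₀': d/dx-closure on L₀ ⇒ L.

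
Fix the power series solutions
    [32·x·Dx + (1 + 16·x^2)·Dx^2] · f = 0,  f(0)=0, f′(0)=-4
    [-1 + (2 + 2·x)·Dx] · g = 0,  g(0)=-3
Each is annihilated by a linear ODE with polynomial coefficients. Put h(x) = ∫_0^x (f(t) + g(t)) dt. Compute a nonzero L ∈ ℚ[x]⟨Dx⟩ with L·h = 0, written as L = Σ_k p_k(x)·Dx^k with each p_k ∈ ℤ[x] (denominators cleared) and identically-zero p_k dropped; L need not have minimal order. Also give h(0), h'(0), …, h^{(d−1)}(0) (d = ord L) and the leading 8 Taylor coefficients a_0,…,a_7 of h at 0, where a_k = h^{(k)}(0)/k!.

L = (-64 - 160·x + 3072·x^2 + 1536·x^3)·Dx^2 + (-131 - 256·x + 5920·x^2 + 12288·x^3 + 5376·x^4)·Dx^3 + (-2 + 126·x + 192·x^2 + 2112·x^3 + 3584·x^4 + 1536·x^5)·Dx^4  (order 4).
h: a_k = 0, -3, -11/4, 1/8, 1015/192, 3/128, -262249/7680, 9/1024, …
ICs: h(0) = 0, h′(0) = -3, h′′(0) = -11/2, h′′′(0) = 3/4.

f: a_k = 0, -4, 0, 64/3, 0, -1024/5, 0, 16384/7, …
g: a_k = -3, -3/2, 3/8, -3/16, 15/128, -21/256, 63/1024, -99/2048, …
f+g: L₀ = lclm(L_f,L_g), ord ≤ 2+1.
h=∫h₀ ⇒ L = L₀·Dx.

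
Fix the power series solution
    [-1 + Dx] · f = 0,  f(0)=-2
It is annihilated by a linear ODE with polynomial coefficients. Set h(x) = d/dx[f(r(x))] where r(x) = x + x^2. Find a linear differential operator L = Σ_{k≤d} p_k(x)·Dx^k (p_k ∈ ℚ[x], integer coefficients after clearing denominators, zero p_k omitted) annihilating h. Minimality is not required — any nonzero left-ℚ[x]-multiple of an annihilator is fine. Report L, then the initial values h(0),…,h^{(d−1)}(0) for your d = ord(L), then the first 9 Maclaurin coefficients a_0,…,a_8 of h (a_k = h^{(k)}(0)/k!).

f: a_k = -2, -2, -1, -1/3, -1/12, -1/60, -1/360, -1/2520, -1/20160, …
L₀ from L_f via x↦r, Dx↦r'^{-1}Dx.
h=h₀': d/dx-closure on L₀ ⇒ L.
L = (3 + 4·x + 4·x^2) + (-1 - 2·x)·Dx  (order 1).
h: a_k = -2, -6, -7, -25/3, -27/4, -331/60, -1303/360, -1979/840, -5357/4032, …
ICs: h(0) = -2.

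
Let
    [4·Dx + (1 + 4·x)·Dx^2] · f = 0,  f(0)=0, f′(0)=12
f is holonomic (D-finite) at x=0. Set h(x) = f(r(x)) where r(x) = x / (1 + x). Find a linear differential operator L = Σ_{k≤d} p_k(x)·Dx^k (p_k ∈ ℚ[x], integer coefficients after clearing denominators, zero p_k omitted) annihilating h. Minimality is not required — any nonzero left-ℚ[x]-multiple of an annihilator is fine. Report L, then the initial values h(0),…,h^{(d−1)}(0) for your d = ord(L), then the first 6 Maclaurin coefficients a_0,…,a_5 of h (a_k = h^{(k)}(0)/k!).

L = (6 + 10·x)·Dx + (1 + 6·x + 5·x^2)·Dx^2  (order 2).
h: a_k = 0, 12, -36, 124, -468, 9372/5, …
ICs: h(0) = 0, h′(0) = 12.

f: a_k = 0, 12, -24, 64, -192, 3072/5, …
f∘r: x↦r, Dx↦Dx/r' in L_f ⇒ L₀.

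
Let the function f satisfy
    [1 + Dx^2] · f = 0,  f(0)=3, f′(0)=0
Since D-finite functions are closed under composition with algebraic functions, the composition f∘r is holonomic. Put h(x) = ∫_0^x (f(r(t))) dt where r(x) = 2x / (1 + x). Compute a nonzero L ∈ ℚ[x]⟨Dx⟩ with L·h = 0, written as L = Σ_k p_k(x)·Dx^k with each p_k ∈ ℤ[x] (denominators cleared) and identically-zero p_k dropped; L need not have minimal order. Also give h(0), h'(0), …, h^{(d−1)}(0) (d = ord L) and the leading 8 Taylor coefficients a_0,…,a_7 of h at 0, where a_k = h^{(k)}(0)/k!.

L = 4·Dx + (2 + 6·x + 6·x^2 + 2·x^3)·Dx^2 + (1 + 4·x + 6·x^2 + 4·x^3 + x^4)·Dx^3  (order 3).
h: a_k = 0, 3, 0, -2, 3, -16/5, 8/3, -22/15, …
ICs: h(0) = 0, h′(0) = 3, h′′(0) = 0.

f: a_k = 3, 0, -3/2, 0, 1/8, 0, -1/240, 0, …
Change of var in L_f (x↦r) gives L₀.
h=∫h₀ ⇒ L = L₀·Dx.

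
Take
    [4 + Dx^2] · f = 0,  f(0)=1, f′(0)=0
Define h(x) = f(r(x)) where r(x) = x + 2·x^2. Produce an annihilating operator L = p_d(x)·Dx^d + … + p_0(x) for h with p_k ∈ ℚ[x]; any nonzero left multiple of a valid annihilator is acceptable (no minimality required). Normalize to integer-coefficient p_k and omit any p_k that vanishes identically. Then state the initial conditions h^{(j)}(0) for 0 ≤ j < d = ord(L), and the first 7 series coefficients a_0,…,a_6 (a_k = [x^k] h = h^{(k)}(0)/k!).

f: a_k = 1, 0, -2, 0, 2/3, 0, -4/45, …
Change of var in L_f (x↦r) gives L₀.
L = (4 + 48·x + 192·x^2 + 256·x^3) - 4·Dx + (1 + 4·x)·Dx^2  (order 2).
h: a_k = 1, 0, -2, -8, -22/3, 16/3, 716/45, …
ICs: h(0) = 1, h′(0) = 0.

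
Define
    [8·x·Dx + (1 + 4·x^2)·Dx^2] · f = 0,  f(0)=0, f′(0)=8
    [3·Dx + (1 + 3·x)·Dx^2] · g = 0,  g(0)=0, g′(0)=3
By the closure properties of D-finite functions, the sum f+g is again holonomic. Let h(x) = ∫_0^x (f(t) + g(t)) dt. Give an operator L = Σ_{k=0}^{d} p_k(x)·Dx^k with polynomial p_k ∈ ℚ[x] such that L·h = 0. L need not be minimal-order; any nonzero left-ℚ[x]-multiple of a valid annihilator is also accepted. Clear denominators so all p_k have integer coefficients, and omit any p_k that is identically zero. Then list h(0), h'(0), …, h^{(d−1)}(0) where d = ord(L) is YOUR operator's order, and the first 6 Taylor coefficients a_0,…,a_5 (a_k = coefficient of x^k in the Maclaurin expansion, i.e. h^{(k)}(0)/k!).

f: a_k = 0, 8, 0, -32/3, 0, 128/5, …
g: a_k = 0, 3, -9/2, 9, -81/4, 243/5, …
Sum ⇒ L₀ = lclm(L_f,L_g) in ℚ(x)⟨Dx⟩.
∫: right-multiply L₀ by Dx.
L = (-24 - 216·x + 288·x^2 + 288·x^3)·Dx^2 + (-26 - 48·x - 120·x^2 + 576·x^3 + 576·x^4)·Dx^3 + (-3 - x + 24·x^2 + 32·x^3 + 144·x^4 + 144·x^5)·Dx^4  (order 4).
h: a_k = 0, 0, 11/2, -3/2, -5/12, -81/20, …
ICs: h(0) = 0, h′(0) = 0, h′′(0) = 11, h′′′(0) = -9.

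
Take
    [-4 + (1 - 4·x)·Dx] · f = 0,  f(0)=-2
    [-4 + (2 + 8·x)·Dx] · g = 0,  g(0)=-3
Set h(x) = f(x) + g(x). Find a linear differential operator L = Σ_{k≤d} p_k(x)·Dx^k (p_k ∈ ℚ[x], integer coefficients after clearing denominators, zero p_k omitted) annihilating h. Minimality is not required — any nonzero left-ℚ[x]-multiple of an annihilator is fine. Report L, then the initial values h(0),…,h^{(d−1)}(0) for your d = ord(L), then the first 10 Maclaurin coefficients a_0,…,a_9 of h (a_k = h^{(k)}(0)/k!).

f: a_k = -2, -8, -32, -128, -512, -2048, -8192, -32768, -131072, -524288, …
g: a_k = -3, -6, 6, -12, 30, -84, 252, -792, 2574, -8580, …
Sum ⇒ L₀ = lclm(L_f,L_g) in ℚ(x)⟨Dx⟩.
L = (-40 - 96·x) + (18 + 112·x + 288·x^2)·Dx + (-1 - 12·x + 16·x^2 + 192·x^3)·Dx^2  (order 2).
h: a_k = -5, -14, -26, -140, -482, -2132, -7940, -33560, -128498, -532868, …
ICs: h(0) = -5, h′(0) = -14.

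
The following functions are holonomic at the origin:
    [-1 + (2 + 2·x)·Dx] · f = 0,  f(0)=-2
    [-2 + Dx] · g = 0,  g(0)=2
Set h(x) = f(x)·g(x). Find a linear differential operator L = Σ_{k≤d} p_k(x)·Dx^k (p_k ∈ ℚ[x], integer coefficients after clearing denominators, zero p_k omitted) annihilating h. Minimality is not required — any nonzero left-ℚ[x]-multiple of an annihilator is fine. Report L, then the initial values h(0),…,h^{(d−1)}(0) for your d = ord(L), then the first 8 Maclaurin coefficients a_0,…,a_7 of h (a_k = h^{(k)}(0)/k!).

L = (-5 - 4·x) + (2 + 2·x)·Dx  (order 1).
h: a_k = -4, -10, -23/2, -103/12, -449/96, -1949/960, -1643/2304, -36047/161280, …
ICs: h(0) = -4.

f: a_k = -2, -1, 1/4, -1/8, 5/64, -7/128, 21/512, -33/1024, …
g: a_k = 2, 4, 4, 8/3, 4/3, 8/15, 8/45, 16/315, …
Product ⇒ symmetric product L₀, ord ≤ 1.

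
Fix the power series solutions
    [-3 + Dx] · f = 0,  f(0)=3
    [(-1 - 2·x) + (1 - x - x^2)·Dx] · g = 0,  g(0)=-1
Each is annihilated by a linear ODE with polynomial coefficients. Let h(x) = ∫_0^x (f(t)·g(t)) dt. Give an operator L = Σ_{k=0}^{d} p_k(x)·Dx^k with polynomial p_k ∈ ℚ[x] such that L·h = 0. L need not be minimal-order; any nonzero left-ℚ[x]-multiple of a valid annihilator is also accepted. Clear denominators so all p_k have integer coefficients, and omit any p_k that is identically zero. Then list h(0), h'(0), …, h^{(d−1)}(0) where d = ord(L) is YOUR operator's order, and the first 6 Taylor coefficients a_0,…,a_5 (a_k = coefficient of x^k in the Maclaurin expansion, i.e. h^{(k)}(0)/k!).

f: a_k = 3, 9, 27/2, 27/2, 81/8, 243/40, …
g: a_k = -1, -1, -2, -3, -5, -8, …
h₀=f·g: eliminate ⇒ L₀, order ≤ 1·1.
Integrate: L := L₀·Dx.
L = (4 - x - 3·x^2)·Dx + (-1 + x + x^2)·Dx^2  (order 2).
h: a_k = 0, -3, -6, -19/2, -27/2, -741/40, …
ICs: h(0) = 0, h′(0) = -3.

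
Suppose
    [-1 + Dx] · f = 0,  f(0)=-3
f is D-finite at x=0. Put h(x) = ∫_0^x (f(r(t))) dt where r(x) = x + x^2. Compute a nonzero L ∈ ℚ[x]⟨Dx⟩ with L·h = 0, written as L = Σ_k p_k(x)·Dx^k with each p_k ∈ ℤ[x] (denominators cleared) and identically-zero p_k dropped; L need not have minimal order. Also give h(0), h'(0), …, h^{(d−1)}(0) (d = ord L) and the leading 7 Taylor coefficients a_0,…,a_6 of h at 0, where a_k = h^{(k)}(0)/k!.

f: a_k = -3, -3, -3/2, -1/2, -1/8, -1/40, -1/240, …
L₀ from L_f via x↦r, Dx↦r'^{-1}Dx.
h=∫₀ˣh₀: take L = L₀·Dx.
L = (-1 - 2·x)·Dx + Dx^2  (order 2).
h: a_k = 0, -3, -3/2, -3/2, -7/8, -5/8, -27/80, …
ICs: h(0) = 0, h′(0) = -3.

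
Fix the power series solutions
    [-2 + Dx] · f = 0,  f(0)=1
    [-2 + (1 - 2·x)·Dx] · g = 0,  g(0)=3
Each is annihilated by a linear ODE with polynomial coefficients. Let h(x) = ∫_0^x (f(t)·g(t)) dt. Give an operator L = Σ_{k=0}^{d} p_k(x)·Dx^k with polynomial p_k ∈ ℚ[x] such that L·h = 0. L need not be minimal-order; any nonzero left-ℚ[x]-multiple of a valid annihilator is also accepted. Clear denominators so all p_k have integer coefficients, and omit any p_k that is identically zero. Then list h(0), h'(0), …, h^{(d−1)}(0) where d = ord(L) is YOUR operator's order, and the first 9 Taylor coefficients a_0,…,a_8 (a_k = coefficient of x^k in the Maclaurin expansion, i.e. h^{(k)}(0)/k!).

f: a_k = 1, 2, 2, 4/3, 2/3, 4/15, 4/45, 8/315, 2/315, …
g: a_k = 3, 6, 12, 24, 48, 96, 192, 384, 768, …
h₀=f·g: eliminate ⇒ L₀, order ≤ 1·1.
h=∫₀ˣh₀: take L = L₀·Dx.
L = (4 - 4·x)·Dx + (-1 + 2·x)·Dx^2  (order 2).
h: a_k = 0, 3, 6, 10, 16, 26, 652/15, 7828/105, 2740/21, …
ICs: h(0) = 0, h′(0) = 3.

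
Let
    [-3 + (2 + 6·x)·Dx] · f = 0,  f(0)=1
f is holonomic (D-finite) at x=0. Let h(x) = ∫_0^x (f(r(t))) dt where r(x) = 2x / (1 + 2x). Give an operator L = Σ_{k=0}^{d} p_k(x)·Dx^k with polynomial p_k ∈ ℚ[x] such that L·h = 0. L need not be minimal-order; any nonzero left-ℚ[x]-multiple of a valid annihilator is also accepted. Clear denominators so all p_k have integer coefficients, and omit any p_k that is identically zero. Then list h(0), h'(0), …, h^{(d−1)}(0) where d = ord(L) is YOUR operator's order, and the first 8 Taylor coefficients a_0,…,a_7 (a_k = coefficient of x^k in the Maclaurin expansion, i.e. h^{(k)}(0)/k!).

L = -3·Dx + (1 + 10·x + 16·x^2)·Dx^2  (order 2).
h: a_k = 0, 1, 3/2, -7/2, 87/8, -1677/40, 3023/16, -106305/112, …
ICs: h(0) = 0, h′(0) = 1.

f: a_k = 1, 3/2, -9/8, 27/16, -405/128, 1701/256, -15309/1024, 72171/2048, …
Substitute x→r, Dx→(1/r')Dx; clear ⇒ L₀.
h=∫₀ˣh₀: take L = L₀·Dx.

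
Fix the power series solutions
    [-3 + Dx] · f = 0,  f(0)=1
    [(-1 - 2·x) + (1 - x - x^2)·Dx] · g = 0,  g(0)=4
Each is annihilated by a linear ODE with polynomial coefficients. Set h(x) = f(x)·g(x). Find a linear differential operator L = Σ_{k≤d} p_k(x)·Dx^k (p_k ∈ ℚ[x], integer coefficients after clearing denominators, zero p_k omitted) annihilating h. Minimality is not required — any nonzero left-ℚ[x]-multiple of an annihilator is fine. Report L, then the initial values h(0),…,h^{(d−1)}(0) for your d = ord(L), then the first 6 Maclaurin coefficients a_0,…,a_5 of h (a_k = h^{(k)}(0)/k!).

f: a_k = 1, 3, 9/2, 9/2, 27/8, 81/40, …
g: a_k = 4, 4, 8, 12, 20, 32, …
L₀ := L_f ⊗_s L_g (sym. prod.), ord ≤ 1.
L = (4 - x - 3·x^2) + (-1 + x + x^2)·Dx  (order 1).
h: a_k = 4, 16, 38, 72, 247/2, 1018/5, …
ICs: h(0) = 4.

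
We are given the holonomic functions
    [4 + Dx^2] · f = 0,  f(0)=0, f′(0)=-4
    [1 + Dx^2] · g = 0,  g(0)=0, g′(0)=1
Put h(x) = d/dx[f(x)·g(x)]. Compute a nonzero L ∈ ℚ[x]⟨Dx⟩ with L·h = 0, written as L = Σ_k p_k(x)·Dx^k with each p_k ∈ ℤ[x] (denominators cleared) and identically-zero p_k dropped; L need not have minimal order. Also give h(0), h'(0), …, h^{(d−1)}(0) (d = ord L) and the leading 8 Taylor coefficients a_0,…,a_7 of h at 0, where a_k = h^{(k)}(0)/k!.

L = 9 + 10·Dx^2 + Dx^4  (order 4).
h: a_k = 0, -8, 0, 40/3, 0, -91/15, 0, 82/63, …
ICs: h(0) = 0, h′(0) = -8, h′′(0) = 0, h′′′(0) = 80.

f: a_k = 0, -4, 0, 8/3, 0, -8/15, 0, 16/315, …
g: a_k = 0, 1, 0, -1/6, 0, 1/120, 0, -1/5040, …
Product ⇒ symmetric product L₀, ord ≤ 4.
Derive L from L₀ (diff closure).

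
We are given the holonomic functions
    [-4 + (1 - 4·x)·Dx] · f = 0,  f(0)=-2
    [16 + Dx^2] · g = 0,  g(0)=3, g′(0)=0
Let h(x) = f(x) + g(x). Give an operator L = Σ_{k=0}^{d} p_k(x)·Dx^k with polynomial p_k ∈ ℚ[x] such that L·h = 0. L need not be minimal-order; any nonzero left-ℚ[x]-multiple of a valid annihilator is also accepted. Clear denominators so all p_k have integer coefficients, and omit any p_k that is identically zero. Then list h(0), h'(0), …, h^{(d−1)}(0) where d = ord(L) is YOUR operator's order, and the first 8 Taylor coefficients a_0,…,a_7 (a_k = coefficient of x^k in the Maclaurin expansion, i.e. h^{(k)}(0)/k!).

f: a_k = -2, -8, -32, -128, -512, -2048, -8192, -32768, …
g: a_k = 3, 0, -24, 0, 32, 0, -256/15, 0, …
Weyl lclm of L_f,L_g ⇒ L₀ (ord ≤ 3).
L = (448 - 512·x + 1024·x^2) + (-48 + 320·x - 768·x^2 + 1024·x^3)·Dx + (28 - 32·x + 64·x^2)·Dx^2 + (-3 + 20·x - 48·x^2 + 64·x^3)·Dx^3  (order 3).
h: a_k = 1, -8, -56, -128, -480, -2048, -123136/15, -32768, …
ICs: h(0) = 1, h′(0) = -8, h′′(0) = -112.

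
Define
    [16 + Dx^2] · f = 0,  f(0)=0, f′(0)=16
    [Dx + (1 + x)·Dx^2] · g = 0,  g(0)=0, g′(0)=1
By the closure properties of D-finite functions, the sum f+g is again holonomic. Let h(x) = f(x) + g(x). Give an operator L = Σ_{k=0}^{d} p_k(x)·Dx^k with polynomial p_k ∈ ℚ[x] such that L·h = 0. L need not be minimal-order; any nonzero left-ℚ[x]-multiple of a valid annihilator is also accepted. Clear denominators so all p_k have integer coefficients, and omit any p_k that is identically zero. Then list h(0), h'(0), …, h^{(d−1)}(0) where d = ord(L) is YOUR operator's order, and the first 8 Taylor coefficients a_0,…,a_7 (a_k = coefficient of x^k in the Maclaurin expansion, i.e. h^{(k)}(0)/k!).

f: a_k = 0, 16, 0, -128/3, 0, 512/15, 0, -4096/315, …
g: a_k = 0, 1, -1/2, 1/3, -1/4, 1/5, -1/6, 1/7, …
L₀ := lclm(L_f,L_g); ord L₀ ≤ 2+2.
L = (176 + 256·x + 128·x^2)·Dx + (144 + 400·x + 384·x^2 + 128·x^3)·Dx^2 + (11 + 16·x + 8·x^2)·Dx^3 + (9 + 25·x + 24·x^2 + 8·x^3)·Dx^4  (order 4).
h: a_k = 0, 17, -1/2, -127/3, -1/4, 103/3, -1/6, -4051/315, …
ICs: h(0) = 0, h′(0) = 17, h′′(0) = -1, h′′′(0) = -254.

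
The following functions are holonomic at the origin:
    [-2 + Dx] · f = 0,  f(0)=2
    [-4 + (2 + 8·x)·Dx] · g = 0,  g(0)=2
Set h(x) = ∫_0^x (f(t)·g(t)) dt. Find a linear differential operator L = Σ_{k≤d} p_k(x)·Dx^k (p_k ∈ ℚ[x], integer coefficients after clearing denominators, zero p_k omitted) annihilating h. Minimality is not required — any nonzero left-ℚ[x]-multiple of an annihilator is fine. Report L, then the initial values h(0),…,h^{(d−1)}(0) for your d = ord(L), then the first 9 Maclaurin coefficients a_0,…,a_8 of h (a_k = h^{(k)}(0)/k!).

f: a_k = 2, 4, 4, 8/3, 4/3, 8/15, 8/45, 16/315, 4/315, …
g: a_k = 2, 4, -4, 8, -20, 56, -168, 528, -1716, …
f·g: L₀ = L_f ⊗_s L_g, ord ≤ 1·1.
∫: right-multiply L₀ by Dx.
L = (-4 - 8·x)·Dx + (1 + 4·x)·Dx^2  (order 2).
h: a_k = 0, 4, 8, 16/3, 16/3, -32/15, 448/45, -7808/315, 22208/315, …
ICs: h(0) = 0, h′(0) = 4.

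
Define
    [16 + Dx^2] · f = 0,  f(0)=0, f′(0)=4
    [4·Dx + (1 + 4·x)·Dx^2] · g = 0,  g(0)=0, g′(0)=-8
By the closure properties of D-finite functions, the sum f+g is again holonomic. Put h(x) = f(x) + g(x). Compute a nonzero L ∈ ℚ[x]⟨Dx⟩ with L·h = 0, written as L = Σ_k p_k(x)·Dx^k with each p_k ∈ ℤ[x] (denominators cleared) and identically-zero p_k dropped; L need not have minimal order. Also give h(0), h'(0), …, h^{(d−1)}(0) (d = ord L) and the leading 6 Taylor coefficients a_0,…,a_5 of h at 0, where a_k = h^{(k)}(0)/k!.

f: a_k = 0, 4, 0, -32/3, 0, 128/15, …
g: a_k = 0, -8, 16, -128/3, 128, -2048/5, …
L₀ := lclm(L_f,L_g); ord L₀ ≤ 2+2.
L = (448 + 512·x + 1024·x^2)·Dx + (48 + 320·x + 768·x^2 + 1024·x^3)·Dx^2 + (28 + 32·x + 64·x^2)·Dx^3 + (3 + 20·x + 48·x^2 + 64·x^3)·Dx^4  (order 4).
h: a_k = 0, -4, 16, -160/3, 128, -6016/15, …
ICs: h(0) = 0, h′(0) = -4, h′′(0) = 32, h′′′(0) = -320.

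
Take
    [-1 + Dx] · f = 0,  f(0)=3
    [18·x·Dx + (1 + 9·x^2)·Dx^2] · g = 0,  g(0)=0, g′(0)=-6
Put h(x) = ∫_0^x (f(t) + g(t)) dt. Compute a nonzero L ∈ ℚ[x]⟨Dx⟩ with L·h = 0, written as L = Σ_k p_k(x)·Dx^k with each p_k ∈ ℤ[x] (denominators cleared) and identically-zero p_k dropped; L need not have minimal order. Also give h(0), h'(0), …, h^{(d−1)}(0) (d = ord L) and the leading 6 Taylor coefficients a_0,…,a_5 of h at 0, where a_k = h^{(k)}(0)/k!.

L = (18 - 18·x - 486·x^2 - 162·x^3)·Dx^2 + (-19 + 468·x^2 - 81·x^4)·Dx^3 + (1 + 18·x + 18·x^2 + 162·x^3 + 81·x^4)·Dx^4  (order 4).
h: a_k = 0, 3, -3/2, 1/2, 37/8, 1/40, …
ICs: h(0) = 0, h′(0) = 3, h′′(0) = -3, h′′′(0) = 3.

f: a_k = 3, 3, 3/2, 1/2, 1/8, 1/40, …
g: a_k = 0, -6, 0, 18, 0, -486/5, …
f+g: L₀ = lclm(L_f,L_g), ord ≤ 1+2.
h=∫₀ˣh₀: take L = L₀·Dx.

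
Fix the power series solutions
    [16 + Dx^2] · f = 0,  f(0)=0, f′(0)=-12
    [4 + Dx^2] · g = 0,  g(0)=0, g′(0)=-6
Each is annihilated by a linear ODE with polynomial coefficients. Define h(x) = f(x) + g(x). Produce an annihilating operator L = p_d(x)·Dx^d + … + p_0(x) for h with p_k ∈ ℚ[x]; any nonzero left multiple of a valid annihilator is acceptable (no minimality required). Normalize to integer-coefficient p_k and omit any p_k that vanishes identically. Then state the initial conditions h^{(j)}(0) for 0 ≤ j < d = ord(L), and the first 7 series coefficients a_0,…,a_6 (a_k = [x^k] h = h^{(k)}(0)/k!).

f: a_k = 0, -12, 0, 32, 0, -128/5, 0, …
g: a_k = 0, -6, 0, 4, 0, -4/5, 0, …
h₀=f+g: left-lcm gives L₀, ord ≤ 4.
L = 64 + 20·Dx^2 + Dx^4  (order 4).
h: a_k = 0, -18, 0, 36, 0, -132/5, 0, …
ICs: h(0) = 0, h′(0) = -18, h′′(0) = 0, h′′′(0) = 216.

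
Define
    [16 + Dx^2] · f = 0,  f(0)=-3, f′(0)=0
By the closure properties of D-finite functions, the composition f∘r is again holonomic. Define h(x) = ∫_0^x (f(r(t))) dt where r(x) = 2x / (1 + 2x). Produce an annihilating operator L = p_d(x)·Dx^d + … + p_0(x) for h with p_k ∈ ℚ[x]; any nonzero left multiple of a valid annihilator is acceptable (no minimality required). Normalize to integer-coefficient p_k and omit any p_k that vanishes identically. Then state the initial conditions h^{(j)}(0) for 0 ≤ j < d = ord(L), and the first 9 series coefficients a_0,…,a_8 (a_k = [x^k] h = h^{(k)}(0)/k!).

f: a_k = -3, 0, 24, 0, -32, 0, 256/15, 0, -512/105, …
Change of var in L_f (x↦r) gives L₀.
h=∫₀ˣh₀: take L = L₀·Dx.
L = 64·Dx + (4 + 24·x + 48·x^2 + 32·x^3)·Dx^2 + (1 + 8·x + 24·x^2 + 32·x^3 + 16·x^4)·Dx^3  (order 3).
h: a_k = 0, -3, 0, 32, -96, 128, 512/3, -25088/15, 31488/5, …
ICs: h(0) = 0, h′(0) = -3, h′′(0) = 0.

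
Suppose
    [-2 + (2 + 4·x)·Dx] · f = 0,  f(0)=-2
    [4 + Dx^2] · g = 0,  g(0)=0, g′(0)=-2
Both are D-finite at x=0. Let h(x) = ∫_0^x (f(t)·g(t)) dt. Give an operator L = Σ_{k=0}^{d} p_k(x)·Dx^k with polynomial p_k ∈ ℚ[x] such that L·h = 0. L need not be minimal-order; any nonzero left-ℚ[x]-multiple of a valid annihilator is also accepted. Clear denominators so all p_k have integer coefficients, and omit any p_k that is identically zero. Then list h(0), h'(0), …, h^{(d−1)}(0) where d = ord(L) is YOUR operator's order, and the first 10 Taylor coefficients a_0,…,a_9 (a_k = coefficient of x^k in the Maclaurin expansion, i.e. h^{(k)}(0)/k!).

f: a_k = -2, -2, 1, -1, 5/4, -7/4, 21/8, -33/8, 429/64, -715/64, …
g: a_k = 0, -2, 0, 4/3, 0, -4/15, 0, 8/315, 0, -4/2835, …
Sym-product of L_f,L_g gives L₀ (≤ ord 2).
h=∫h₀ ⇒ L = L₀·Dx.
L = (7 + 16·x + 16·x^2)·Dx + (-2 - 4·x)·Dx^2 + (1 + 4·x + 4·x^2)·Dx^3  (order 3).
h: a_k = 0, 0, 2, 4/3, -7/6, -2/15, -19/180, 27/70, -983/2016, 7727/11340, …
ICs: h(0) = 0, h′(0) = 0, h′′(0) = 4.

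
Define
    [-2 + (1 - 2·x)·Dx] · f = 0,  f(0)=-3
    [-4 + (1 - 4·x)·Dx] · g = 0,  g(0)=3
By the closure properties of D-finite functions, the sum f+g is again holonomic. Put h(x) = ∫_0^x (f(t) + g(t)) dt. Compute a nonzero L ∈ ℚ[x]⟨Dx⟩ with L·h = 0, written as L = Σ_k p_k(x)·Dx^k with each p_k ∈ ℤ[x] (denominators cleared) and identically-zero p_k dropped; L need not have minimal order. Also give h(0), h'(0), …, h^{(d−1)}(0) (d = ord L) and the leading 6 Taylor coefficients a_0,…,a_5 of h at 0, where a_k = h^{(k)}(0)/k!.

f: a_k = -3, -6, -12, -24, -48, -96, …
g: a_k = 3, 12, 48, 192, 768, 3072, …
Weyl lclm of L_f,L_g ⇒ L₀ (ord ≤ 2).
Integrate: L := L₀·Dx.
L = -16·Dx + (12 - 32·x)·Dx^2 + (-1 + 6·x - 8·x^2)·Dx^3  (order 3).
h: a_k = 0, 0, 3, 12, 42, 144, …
ICs: h(0) = 0, h′(0) = 0, h′′(0) = 6.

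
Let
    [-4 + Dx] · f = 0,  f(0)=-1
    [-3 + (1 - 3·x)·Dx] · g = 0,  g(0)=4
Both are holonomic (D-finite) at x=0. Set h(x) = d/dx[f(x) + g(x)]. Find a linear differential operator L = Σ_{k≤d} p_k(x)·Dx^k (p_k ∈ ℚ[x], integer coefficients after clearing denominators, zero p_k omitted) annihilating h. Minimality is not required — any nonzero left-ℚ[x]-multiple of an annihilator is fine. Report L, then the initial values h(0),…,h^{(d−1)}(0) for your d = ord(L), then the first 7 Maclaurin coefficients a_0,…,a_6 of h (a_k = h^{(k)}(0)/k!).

L = (60 + 144·x) + (-19 - 48·x + 72·x^2)·Dx + (1 + 3·x - 18·x^2)·Dx^2  (order 2).
h: a_k = 8, 56, 292, 3760/3, 14452/3, 261928/15, 2754596/45, …
ICs: h(0) = 8, h′(0) = 56.

f: a_k = -1, -4, -8, -32/3, -32/3, -128/15, -256/45, …
g: a_k = 4, 12, 36, 108, 324, 972, 2916, …
L₀ := lclm(L_f,L_g); ord L₀ ≤ 1+1.
Differentiate: ansatz ord ≤ ord L₀ ⇒ L.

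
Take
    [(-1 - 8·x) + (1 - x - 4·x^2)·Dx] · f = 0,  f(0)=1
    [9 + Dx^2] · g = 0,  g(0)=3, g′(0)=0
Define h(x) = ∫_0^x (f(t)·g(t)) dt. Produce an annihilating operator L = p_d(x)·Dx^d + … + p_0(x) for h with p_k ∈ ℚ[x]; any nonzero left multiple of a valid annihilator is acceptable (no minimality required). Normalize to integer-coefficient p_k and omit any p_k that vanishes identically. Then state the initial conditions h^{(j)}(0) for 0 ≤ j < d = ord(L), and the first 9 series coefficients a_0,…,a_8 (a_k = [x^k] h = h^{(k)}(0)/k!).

L = (-1 + 9·x + 36·x^2)·Dx + (2 + 16·x)·Dx^2 + (-1 + x + 4·x^2)·Dx^3  (order 3).
h: a_k = 0, 3, 3/2, 1/2, 27/8, 237/40, 223/16, 15927/560, 42687/640, …
ICs: h(0) = 0, h′(0) = 3, h′′(0) = 3.

f: a_k = 1, 1, 5, 9, 29, 65, 181, 441, 1165, …
g: a_k = 3, 0, -27/2, 0, 81/8, 0, -243/80, 0, 2187/4480, …
h₀=f·g: eliminate ⇒ L₀, order ≤ 1·2.
∫: right-multiply L₀ by Dx.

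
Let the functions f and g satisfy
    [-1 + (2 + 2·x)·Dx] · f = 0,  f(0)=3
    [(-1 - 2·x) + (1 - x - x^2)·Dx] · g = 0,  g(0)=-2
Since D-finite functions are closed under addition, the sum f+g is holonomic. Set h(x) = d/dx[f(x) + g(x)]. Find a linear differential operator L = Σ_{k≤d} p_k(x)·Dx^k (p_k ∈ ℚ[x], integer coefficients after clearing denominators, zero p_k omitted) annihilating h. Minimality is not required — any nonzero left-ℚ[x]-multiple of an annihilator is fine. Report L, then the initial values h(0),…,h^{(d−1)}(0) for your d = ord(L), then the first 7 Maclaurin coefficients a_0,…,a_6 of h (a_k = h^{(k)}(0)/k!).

L = (-48 - 138·x - 156·x^2 - 84·x^3 - 30·x^4) + (-69 - 336·x - 615·x^2 - 576·x^3 - 321·x^4 - 90·x^5)·Dx + (18 + 42·x + 6·x^2 - 82·x^3 - 126·x^4 - 82·x^5 - 20·x^6)·Dx^2  (order 2).
h: a_k = -1/2, -35/4, -279/16, -1295/32, -20375/256, -80061/512, -601419/2048, …
ICs: h(0) = -1/2, h′(0) = -35/4.

f: a_k = 3, 3/2, -3/8, 3/16, -15/128, 21/256, -63/1024, …
g: a_k = -2, -2, -4, -6, -10, -16, -26, …
h₀=f+g: left-lcm gives L₀, ord ≤ 2.
Derive L from L₀ (diff closure).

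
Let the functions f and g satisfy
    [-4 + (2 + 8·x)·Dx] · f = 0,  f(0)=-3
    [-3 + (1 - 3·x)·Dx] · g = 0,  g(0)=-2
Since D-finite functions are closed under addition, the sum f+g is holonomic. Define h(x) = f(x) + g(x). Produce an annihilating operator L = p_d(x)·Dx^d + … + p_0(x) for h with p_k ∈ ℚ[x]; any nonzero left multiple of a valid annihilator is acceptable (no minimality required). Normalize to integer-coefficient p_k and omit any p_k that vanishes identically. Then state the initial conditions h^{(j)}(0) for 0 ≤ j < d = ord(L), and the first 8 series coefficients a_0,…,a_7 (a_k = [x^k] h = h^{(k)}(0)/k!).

f: a_k = -3, -6, 6, -12, 30, -84, 252, -792, …
g: a_k = -2, -6, -18, -54, -162, -486, -1458, -4374, …
f+g: L₀ = lclm(L_f,L_g), ord ≤ 1+1.
L = (48 + 108·x) + (-22 - 120·x - 324·x^2)·Dx + (1 + 19·x + 6·x^2 - 216·x^3)·Dx^2  (order 2).
h: a_k = -5, -12, -12, -66, -132, -570, -1206, -5166, …
ICs: h(0) = -5, h′(0) = -12.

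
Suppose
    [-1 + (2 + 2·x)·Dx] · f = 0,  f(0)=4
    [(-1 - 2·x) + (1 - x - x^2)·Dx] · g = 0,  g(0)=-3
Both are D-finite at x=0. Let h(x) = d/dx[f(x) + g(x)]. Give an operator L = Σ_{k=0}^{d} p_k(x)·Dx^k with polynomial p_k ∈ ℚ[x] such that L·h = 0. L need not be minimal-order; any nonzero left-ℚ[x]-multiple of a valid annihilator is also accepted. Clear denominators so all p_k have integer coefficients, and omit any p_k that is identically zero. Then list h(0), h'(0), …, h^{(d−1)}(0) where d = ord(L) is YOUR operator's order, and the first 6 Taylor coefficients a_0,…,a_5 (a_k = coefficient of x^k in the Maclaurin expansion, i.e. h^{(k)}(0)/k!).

f: a_k = 4, 2, -1/2, 1/4, -5/32, 7/64, …
g: a_k = -3, -3, -6, -9, -15, -24, …
f+g: L₀ = lclm(L_f,L_g), ord ≤ 1+1.
Derive L from L₀ (diff closure).
L = (-48 - 138·x - 156·x^2 - 84·x^3 - 30·x^4) + (-69 - 336·x - 615·x^2 - 576·x^3 - 321·x^4 - 90·x^5)·Dx + (18 + 42·x + 6·x^2 - 82·x^3 - 126·x^4 - 82·x^5 - 20·x^6)·Dx^2  (order 2).
h: a_k = -1, -13, -105/4, -485/8, -7645/64, -30015/128, …
ICs: h(0) = -1, h′(0) = -13.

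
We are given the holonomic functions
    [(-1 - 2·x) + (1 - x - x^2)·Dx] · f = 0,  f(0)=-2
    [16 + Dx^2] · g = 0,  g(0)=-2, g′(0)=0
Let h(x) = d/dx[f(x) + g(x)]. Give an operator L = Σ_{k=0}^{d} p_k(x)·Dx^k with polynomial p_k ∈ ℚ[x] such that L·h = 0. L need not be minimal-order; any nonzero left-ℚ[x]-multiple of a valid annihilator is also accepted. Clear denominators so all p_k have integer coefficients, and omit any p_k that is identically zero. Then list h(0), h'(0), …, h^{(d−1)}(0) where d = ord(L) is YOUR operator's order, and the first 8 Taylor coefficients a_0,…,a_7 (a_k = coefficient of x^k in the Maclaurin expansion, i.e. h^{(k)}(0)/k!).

f: a_k = -2, -2, -4, -6, -10, -16, -26, -42, …
g: a_k = -2, 0, 16, 0, -64/3, 0, 512/45, 0, …
Weyl lclm of L_f,L_g ⇒ L₀ (ord ≤ 3).
h=h₀': d/dx-closure on L₀ ⇒ L.
L = (1472 + 2624·x + 2560·x^2 + 640·x^3 + 2240·x^4 + 2304·x^5 + 768·x^6) + (-272 - 112·x + 1008·x^2 - 160·x^3 - 800·x^4 + 576·x^5 + 896·x^6 + 256·x^7)·Dx + (92 + 164·x + 160·x^2 + 40·x^3 + 140·x^4 + 144·x^5 + 48·x^6)·Dx^2 + (-17 - 7·x + 63·x^2 - 10·x^3 - 50·x^4 + 36·x^5 + 56·x^6 + 16·x^7)·Dx^3  (order 3).
h: a_k = -2, 24, -18, -376/3, -80, -1316/15, -294, -179552/315, …
ICs: h(0) = -2, h′(0) = 24, h′′(0) = -36.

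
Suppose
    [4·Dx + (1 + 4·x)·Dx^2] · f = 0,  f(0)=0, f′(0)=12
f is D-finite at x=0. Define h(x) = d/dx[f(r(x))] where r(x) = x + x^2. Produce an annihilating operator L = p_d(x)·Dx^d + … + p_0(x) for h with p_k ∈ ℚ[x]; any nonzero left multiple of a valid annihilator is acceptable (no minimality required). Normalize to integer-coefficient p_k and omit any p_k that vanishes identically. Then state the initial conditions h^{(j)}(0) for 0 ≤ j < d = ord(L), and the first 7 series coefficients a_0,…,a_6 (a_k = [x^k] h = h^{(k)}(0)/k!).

L = 2 + (1 + 2·x)·Dx  (order 1).
h: a_k = 12, -24, 48, -96, 192, -384, 768, …
ICs: h(0) = 12.

f: a_k = 0, 12, -24, 64, -192, 3072/5, -2048, …
L₀ from L_f via x↦r, Dx↦r'^{-1}Dx.
h₀' ⇒ L via d/dx closure of L₀.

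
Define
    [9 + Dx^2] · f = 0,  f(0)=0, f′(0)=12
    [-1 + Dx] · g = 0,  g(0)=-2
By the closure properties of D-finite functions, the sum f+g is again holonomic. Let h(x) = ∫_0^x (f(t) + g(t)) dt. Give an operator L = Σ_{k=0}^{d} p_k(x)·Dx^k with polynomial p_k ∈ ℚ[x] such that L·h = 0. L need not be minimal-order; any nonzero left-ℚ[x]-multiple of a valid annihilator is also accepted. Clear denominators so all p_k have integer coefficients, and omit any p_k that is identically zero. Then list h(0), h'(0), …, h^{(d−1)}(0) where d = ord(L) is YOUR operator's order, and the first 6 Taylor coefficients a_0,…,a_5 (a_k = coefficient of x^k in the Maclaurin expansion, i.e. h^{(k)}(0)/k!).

L = -9·Dx + 9·Dx^2 - Dx^3 + Dx^4  (order 4).
h: a_k = 0, -2, 5, -1/3, -55/12, -1/60, …
ICs: h(0) = 0, h′(0) = -2, h′′(0) = 10, h′′′(0) = -2.

f: a_k = 0, 12, 0, -18, 0, 81/10, …
g: a_k = -2, -2, -1, -1/3, -1/12, -1/60, …
h₀=f+g: left-lcm gives L₀, ord ≤ 3.
Integrate: L := L₀·Dx.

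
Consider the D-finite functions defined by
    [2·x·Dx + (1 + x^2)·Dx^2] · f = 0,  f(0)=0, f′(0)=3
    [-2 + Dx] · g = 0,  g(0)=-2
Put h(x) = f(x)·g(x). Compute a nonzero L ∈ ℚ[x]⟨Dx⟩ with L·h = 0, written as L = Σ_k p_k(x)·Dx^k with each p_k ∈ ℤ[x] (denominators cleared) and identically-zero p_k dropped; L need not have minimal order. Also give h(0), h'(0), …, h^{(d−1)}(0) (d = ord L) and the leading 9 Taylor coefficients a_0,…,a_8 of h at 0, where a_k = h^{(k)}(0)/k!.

f: a_k = 0, 3, 0, -1, 0, 3/5, 0, -3/7, 0, …
g: a_k = -2, -4, -4, -8/3, -4/3, -8/15, -8/45, -16/315, -4/315, …
Product ⇒ symmetric product L₀, ord ≤ 2.
L = (4 - 4·x + 4·x^2) + (-4 + 2·x - 4·x^2)·Dx + (1 + x^2)·Dx^2  (order 2).
h: a_k = 0, -6, -12, -10, -4, -6/5, -4/3, -26/35, 52/105, …
ICs: h(0) = 0, h′(0) = -6.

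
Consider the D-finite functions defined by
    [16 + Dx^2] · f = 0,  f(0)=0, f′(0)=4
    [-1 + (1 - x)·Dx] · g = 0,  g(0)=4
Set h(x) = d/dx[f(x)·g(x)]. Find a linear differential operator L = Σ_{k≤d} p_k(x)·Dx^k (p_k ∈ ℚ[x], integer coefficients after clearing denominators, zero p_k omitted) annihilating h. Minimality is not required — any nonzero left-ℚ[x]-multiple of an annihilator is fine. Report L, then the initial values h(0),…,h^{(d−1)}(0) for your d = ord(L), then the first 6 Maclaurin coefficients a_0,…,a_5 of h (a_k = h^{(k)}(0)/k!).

L = (14 - 32·x + 16·x^2) + (-2 + 2·x)·Dx + (1 - 2·x + x^2)·Dx^2  (order 2).
h: a_k = 16, 32, -80, -320/3, 112/3, 224/5, …
ICs: h(0) = 16, h′(0) = 32.

f: a_k = 0, 4, 0, -32/3, 0, 128/15, …
g: a_k = 4, 4, 4, 4, 4, 4, …
L₀ := L_f ⊗_s L_g (sym. prod.), ord ≤ 2.
Derive L from L₀ (diff closure).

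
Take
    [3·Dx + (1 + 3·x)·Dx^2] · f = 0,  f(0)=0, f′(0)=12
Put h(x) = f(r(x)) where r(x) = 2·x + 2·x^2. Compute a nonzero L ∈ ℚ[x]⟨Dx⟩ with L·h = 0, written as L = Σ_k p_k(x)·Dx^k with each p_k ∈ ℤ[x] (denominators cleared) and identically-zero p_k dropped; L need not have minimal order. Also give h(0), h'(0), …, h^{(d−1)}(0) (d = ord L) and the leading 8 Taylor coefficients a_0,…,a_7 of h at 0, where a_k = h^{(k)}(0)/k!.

f: a_k = 0, 12, -18, 36, -81, 972/5, -486, 8748/7, …
Substitute x→r, Dx→(1/r')Dx; clear ⇒ L₀.
L = (4 + 12·x + 12·x^2)·Dx + (1 + 8·x + 18·x^2 + 12·x^3)·Dx^2  (order 2).
h: a_k = 0, 24, -48, 144, -504, 9504/5, -7488, 212544/7, …
ICs: h(0) = 0, h′(0) = 24.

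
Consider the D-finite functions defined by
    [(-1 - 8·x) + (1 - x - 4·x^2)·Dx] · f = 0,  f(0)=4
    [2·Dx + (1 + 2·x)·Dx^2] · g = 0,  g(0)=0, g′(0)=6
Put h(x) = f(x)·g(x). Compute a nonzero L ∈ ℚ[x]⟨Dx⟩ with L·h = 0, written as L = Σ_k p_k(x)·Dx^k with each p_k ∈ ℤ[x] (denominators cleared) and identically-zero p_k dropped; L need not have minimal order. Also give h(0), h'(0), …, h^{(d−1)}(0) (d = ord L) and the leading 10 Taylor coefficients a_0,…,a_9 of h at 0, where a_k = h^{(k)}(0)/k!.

f: a_k = 4, 4, 20, 36, 116, 260, 724, 1764, 4660, 11716, …
g: a_k = 0, 6, -6, 8, -12, 96/5, -32, 384/7, -96, 512/3, …
f·g: L₀ = L_f ⊗_s L_g, ord ≤ 1·2.
L = (10 + 32·x) + (22·x + 40·x^2)·Dx + (-1 - x + 6·x^2 + 8·x^3)·Dx^2  (order 2).
h: a_k = 0, 24, 0, 128, 80, 3344/5, 4304/5, 26288/7, 238512/35, 2364496/105, …
ICs: h(0) = 0, h′(0) = 24.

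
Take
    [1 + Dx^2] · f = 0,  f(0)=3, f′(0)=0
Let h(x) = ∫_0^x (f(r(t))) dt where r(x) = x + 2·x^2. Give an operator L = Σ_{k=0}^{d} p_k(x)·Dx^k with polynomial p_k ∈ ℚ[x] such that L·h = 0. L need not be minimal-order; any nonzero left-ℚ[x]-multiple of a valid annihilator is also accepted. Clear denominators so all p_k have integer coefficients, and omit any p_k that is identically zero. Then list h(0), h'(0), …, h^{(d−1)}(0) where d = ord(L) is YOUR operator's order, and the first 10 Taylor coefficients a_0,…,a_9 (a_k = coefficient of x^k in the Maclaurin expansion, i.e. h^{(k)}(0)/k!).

f: a_k = 3, 0, -3/2, 0, 1/8, 0, -1/240, 0, 1/13440, 0, …
Change of var in L_f (x↦r) gives L₀.
h=∫₀ˣh₀: take L = L₀·Dx.
L = (1 + 12·x + 48·x^2 + 64·x^3)·Dx - 4·Dx^2 + (1 + 4·x)·Dx^3  (order 3).
h: a_k = 0, 3, 0, -1/2, -3/2, -47/40, 1/6, 719/1680, 79/160, 23521/120960, …
ICs: h(0) = 0, h′(0) = 3, h′′(0) = 0.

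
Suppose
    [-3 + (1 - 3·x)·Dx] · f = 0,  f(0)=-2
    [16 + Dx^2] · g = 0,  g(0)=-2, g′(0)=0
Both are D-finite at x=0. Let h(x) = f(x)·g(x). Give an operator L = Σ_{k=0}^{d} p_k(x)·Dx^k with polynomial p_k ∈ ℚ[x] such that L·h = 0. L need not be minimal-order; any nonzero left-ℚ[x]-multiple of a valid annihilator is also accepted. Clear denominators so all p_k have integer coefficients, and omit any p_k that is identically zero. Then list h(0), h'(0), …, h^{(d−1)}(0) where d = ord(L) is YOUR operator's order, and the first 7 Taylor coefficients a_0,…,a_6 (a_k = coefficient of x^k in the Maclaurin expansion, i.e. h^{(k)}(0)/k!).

f: a_k = -2, -6, -18, -54, -162, -486, -1458, …
g: a_k = -2, 0, 16, 0, -64/3, 0, 512/45, …
L₀ := L_f ⊗_s L_g (sym. prod.), ord ≤ 2.
L = (-16 + 48·x) + 6·Dx + (-1 + 3·x)·Dx^2  (order 2).
h: a_k = 4, 12, 4, 12, 236/3, 236, 30836/45, …
ICs: h(0) = 4, h′(0) = 12.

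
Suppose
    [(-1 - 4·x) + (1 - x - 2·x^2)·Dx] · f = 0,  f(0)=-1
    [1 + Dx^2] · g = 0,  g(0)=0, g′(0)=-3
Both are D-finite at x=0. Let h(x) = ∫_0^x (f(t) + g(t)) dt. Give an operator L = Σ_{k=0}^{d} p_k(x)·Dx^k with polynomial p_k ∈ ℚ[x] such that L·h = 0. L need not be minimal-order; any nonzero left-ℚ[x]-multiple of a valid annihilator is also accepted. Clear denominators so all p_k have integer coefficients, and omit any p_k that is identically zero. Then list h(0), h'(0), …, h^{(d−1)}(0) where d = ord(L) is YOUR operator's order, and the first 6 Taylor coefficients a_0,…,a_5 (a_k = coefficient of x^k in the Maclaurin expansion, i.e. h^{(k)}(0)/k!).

L = (31 + 146·x + 133·x^2 + 184·x^3 + 20·x^4 + 16·x^5)·Dx + (-7 - 3·x + 3·x^2 + 37·x^3 + 42·x^4 + 12·x^5 + 8·x^6)·Dx^2 + (31 + 146·x + 133·x^2 + 184·x^3 + 20·x^4 + 16·x^5)·Dx^3 + (-7 - 3·x + 3·x^2 + 37·x^3 + 42·x^4 + 12·x^5 + 8·x^6)·Dx^4  (order 4).
h: a_k = 0, -1, -2, -1, -9/8, -11/5, …
ICs: h(0) = 0, h′(0) = -1, h′′(0) = -4, h′′′(0) = -6.

f: a_k = -1, -1, -3, -5, -11, -21, …
g: a_k = 0, -3, 0, 1/2, 0, -1/40, …
Weyl lclm of L_f,L_g ⇒ L₀ (ord ≤ 3).
Integrate: L := L₀·Dx.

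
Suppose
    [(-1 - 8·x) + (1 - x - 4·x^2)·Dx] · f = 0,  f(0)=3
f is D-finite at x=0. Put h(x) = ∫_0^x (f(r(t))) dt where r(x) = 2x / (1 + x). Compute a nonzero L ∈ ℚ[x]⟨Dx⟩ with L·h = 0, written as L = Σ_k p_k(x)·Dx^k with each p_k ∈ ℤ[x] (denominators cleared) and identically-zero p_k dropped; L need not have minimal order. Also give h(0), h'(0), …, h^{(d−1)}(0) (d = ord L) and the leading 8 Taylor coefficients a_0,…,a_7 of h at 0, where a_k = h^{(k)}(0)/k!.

L = (2 + 34·x)·Dx + (-1 - x + 17·x^2 + 17·x^3)·Dx^2  (order 2).
h: a_k = 0, 3, 3, 18, 51/2, 918/5, 289, 15606/7, …
ICs: h(0) = 0, h′(0) = 3.

f: a_k = 3, 3, 15, 27, 87, 195, 543, 1323, …
L₀ from L_f via x↦r, Dx↦r'^{-1}Dx.
Integrate: L := L₀·Dx.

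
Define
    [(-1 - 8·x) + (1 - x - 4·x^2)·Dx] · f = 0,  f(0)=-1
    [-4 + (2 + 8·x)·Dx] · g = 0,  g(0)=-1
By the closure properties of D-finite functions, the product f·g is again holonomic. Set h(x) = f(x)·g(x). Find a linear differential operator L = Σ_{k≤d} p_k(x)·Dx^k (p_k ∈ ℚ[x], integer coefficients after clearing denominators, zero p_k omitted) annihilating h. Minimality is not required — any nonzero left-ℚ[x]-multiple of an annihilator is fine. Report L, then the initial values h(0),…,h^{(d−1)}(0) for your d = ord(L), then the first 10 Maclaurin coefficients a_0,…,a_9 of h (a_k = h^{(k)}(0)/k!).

f: a_k = -1, -1, -5, -9, -29, -65, -181, -441, -1165, -2929, …
g: a_k = -1, -2, 2, -4, 10, -28, 84, -264, 858, -2860, …
Sym-product of L_f,L_g gives L₀ (≤ ord 1).
L = (3 + 10·x + 24·x^2) + (-1 - 3·x + 8·x^2 + 16·x^3)·Dx  (order 1).
h: a_k = 1, 3, 5, 21, 31, 143, 183, 1019, 893, 7829, …
ICs: h(0) = 1.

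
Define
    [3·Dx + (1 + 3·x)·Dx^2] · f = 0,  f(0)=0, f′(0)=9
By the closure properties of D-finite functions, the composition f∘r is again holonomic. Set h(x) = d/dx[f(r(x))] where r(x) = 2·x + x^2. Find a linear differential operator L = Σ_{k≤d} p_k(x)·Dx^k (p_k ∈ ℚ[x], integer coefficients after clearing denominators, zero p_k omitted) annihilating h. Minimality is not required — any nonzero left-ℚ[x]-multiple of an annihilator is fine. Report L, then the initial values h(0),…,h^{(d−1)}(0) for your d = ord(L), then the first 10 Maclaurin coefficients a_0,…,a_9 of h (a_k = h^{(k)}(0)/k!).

f: a_k = 0, 9, -27/2, 27, -243/4, 729/5, -729/2, 6561/7, -19683/8, 6561, …
Change of var in L_f (x↦r) gives L₀.
Derive L from L₀ (diff closure).
L = (5 + 6·x + 3·x^2) + (1 + 7·x + 9·x^2 + 3·x^3)·Dx  (order 1).
h: a_k = 18, -90, 486, -2646, 14418, -78570, 428166, -2333286, 12715218, -69291450, …
ICs: h(0) = 18.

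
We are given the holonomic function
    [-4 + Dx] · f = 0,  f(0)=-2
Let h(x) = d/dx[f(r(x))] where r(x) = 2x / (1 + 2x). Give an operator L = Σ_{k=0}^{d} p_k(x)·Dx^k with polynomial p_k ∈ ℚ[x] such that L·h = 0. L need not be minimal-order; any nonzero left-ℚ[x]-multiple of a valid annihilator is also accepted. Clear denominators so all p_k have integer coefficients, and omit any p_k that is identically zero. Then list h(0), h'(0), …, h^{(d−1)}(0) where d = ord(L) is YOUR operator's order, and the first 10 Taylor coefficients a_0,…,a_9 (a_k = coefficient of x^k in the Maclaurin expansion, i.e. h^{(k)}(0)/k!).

L = (4 - 8·x) + (-1 - 4·x - 4·x^2)·Dx  (order 1).
h: a_k = -16, -64, 64, 512/3, -1792/3, 11264/15, 17408/45, -1294336/315, 3395584/315, -48480256/2835, …
ICs: h(0) = -16.

f: a_k = -2, -8, -16, -64/3, -64/3, -256/15, -512/45, -2048/315, -1024/315, -4096/2835, …
Change of var in L_f (x↦r) gives L₀.
Differentiate: ansatz ord ≤ ord L₀ ⇒ L.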